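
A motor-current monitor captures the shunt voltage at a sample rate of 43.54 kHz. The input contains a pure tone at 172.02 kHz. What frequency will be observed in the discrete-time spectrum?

172.02 kHz mod fs = 41.4 kHz.
41.4 kHz > fs/2 = 21.77 kHz, folds to fs − 41.4 kHz = 2.14 kHz.

2.14 kHz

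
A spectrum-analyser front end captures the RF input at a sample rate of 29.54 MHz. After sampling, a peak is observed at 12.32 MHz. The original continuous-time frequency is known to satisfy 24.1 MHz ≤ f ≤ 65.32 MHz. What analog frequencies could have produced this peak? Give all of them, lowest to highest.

Frequencies that alias to 12.32 MHz are k·fs ± 12.32 MHz for integer k ≥ 0.
k=0: 12.32 MHz.
k=1: 17.22 MHz, 41.86 MHz.
k=2: 46.76 MHz, 71.4 MHz.
k=3: 76.3 MHz, 100.94 MHz.
Within [24.1 MHz, 65.32 MHz]: 41.86 MHz, 46.76 MHz.

41.86 MHz, 46.76 MHz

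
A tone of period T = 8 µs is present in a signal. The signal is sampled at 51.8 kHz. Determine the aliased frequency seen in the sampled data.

21.4 kHz

T = 8 µs → f = 1/T = 125 kHz.
125 kHz mod fs = 21.4 kHz.
21.4 kHz ≤ fs/2 = 25.9 kHz, appears at 21.4 kHz.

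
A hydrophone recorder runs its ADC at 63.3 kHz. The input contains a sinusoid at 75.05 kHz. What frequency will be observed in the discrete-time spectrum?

75.05 kHz mod fs = 11.75 kHz.
11.75 kHz ≤ fs/2 = 31.65 kHz, appears at 11.75 kHz.

11.75 kHz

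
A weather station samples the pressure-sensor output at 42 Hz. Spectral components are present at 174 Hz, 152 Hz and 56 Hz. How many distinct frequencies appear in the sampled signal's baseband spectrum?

fs/2 = 21 Hz.
174 Hz mod fs = 6 Hz.
6 Hz ≤ fs/2 = 21 Hz, appears at 6 Hz.
152 Hz mod fs = 26 Hz.
26 Hz > fs/2 = 21 Hz, folds to fs − 26 Hz = 16 Hz.
56 Hz mod fs = 14 Hz.
14 Hz ≤ fs/2 = 21 Hz, appears at 14 Hz.
Distinct values: {6 Hz, 14 Hz, 16 Hz} → 3.

3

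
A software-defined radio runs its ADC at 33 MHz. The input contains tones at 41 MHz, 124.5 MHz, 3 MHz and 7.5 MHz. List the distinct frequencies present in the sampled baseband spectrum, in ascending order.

3 MHz, 7.5 MHz, 8 MHz

fs/2 = 16.5 MHz.
41 MHz mod fs = 8 MHz.
8 MHz ≤ fs/2 = 16.5 MHz, appears at 8 MHz.
124.5 MHz mod fs = 25.5 MHz.
25.5 MHz > fs/2 = 16.5 MHz, folds to fs − 25.5 MHz = 7.5 MHz.
3 MHz ≤ fs/2 = 16.5 MHz, passes unchanged.
7.5 MHz ≤ fs/2 = 16.5 MHz, passes unchanged.
Distinct values: {3 MHz, 7.5 MHz, 8 MHz}.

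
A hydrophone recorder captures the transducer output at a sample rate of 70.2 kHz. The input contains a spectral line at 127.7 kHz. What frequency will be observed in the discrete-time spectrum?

12.7 kHz

127.7 kHz mod fs = 57.5 kHz.
57.5 kHz > fs/2 = 35.1 kHz, folds to fs − 57.5 kHz = 12.7 kHz.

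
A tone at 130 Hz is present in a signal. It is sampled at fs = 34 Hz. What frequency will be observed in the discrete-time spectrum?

130 Hz mod fs = 28 Hz.
28 Hz > fs/2 = 17 Hz, folds to fs − 28 Hz = 6 Hz.

6 Hz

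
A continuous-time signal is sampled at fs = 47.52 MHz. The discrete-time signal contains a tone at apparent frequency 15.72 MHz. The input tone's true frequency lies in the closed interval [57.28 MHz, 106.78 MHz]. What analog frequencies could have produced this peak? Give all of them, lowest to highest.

63.24 MHz, 79.32 MHz

Frequencies that alias to 15.72 MHz are k·fs ± 15.72 MHz for integer k ≥ 0.
k=0: 15.72 MHz.
k=1: 31.8 MHz, 63.24 MHz.
k=2: 79.32 MHz, 110.76 MHz.
k=3: 126.84 MHz, 158.28 MHz.
Within [57.28 MHz, 106.78 MHz]: 63.24 MHz, 79.32 MHz.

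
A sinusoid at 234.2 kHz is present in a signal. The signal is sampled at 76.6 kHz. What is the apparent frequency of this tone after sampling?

234.2 kHz mod fs = 4.4 kHz.
4.4 kHz ≤ fs/2 = 38.3 kHz, appears at 4.4 kHz.

4.4 kHz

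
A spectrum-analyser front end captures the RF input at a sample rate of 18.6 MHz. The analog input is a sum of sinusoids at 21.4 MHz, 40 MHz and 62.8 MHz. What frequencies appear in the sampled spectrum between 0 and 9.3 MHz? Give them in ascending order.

fs/2 = 9.3 MHz.
21.4 MHz mod fs = 2.8 MHz.
2.8 MHz ≤ fs/2 = 9.3 MHz, appears at 2.8 MHz.
40 MHz mod fs = 2.8 MHz.
2.8 MHz ≤ fs/2 = 9.3 MHz, appears at 2.8 MHz.
62.8 MHz mod fs = 7 MHz.
7 MHz ≤ fs/2 = 9.3 MHz, appears at 7 MHz.
Distinct values: {2.8 MHz, 7 MHz}.

2.8 MHz, 7 MHz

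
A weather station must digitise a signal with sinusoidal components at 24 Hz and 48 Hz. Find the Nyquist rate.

96 Hz

Highest-frequency component: 48 Hz.
Nyquist rate = 2 × 48 Hz = 96 Hz.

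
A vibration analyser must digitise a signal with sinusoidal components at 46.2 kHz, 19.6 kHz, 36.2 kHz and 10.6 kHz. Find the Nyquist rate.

Highest-frequency component: 46.2 kHz.
Nyquist rate = 2 × 46.2 kHz = 92.4 kHz.

92.4 kHz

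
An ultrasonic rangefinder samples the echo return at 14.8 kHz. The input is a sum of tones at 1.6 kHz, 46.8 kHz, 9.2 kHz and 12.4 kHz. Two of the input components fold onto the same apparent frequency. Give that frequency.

fs/2 = 7.4 kHz.
1.6 kHz ≤ fs/2 = 7.4 kHz, passes unchanged.
46.8 kHz mod fs = 2.4 kHz.
2.4 kHz ≤ fs/2 = 7.4 kHz, appears at 2.4 kHz.
9.2 kHz > fs/2 = 7.4 kHz, folds to fs − 9.2 kHz = 5.6 kHz.
12.4 kHz > fs/2 = 7.4 kHz, folds to fs − 12.4 kHz = 2.4 kHz.
12.4 kHz and 46.8 kHz both map to 2.4 kHz.

2.4 kHz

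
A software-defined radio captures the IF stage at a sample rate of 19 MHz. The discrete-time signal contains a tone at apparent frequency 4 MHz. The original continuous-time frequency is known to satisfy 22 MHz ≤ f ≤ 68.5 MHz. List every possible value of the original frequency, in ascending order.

Frequencies that alias to 4 MHz are k·fs ± 4 MHz for integer k ≥ 0.
k=0: 4 MHz.
k=1: 15 MHz, 23 MHz.
k=2: 34 MHz, 42 MHz.
k=3: 53 MHz, 61 MHz.
k=4: 72 MHz, 80 MHz.
Within [22 MHz, 68.5 MHz]: 23 MHz, 34 MHz, 42 MHz, 53 MHz, 61 MHz.

23 MHz, 34 MHz, 42 MHz, 53 MHz, 61 MHz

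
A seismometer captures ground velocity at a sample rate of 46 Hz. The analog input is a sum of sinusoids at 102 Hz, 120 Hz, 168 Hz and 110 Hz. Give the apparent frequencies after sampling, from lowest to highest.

fs/2 = 23 Hz.
102 Hz mod fs = 10 Hz.
10 Hz ≤ fs/2 = 23 Hz, appears at 10 Hz.
120 Hz mod fs = 28 Hz.
28 Hz > fs/2 = 23 Hz, folds to fs − 28 Hz = 18 Hz.
168 Hz mod fs = 30 Hz.
30 Hz > fs/2 = 23 Hz, folds to fs − 30 Hz = 16 Hz.
110 Hz mod fs = 18 Hz.
18 Hz ≤ fs/2 = 23 Hz, appears at 18 Hz.
Distinct values: {10 Hz, 16 Hz, 18 Hz}.

10 Hz, 16 Hz, 18 Hz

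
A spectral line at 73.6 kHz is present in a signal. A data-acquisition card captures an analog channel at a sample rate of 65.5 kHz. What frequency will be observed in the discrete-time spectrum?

8.1 kHz

73.6 kHz mod fs = 8.1 kHz.
8.1 kHz ≤ fs/2 = 32.75 kHz, appears at 8.1 kHz.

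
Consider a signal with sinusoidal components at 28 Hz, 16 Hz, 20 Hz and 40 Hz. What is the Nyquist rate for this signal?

Highest-frequency component: 40 Hz.
Nyquist rate = 2 × 40 Hz = 80 Hz.

80 Hz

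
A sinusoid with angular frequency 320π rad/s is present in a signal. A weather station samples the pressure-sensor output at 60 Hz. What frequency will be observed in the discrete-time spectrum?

ω = 320π rad/s → f = ω/(2π) = 160 Hz.
160 Hz mod fs = 40 Hz.
40 Hz > fs/2 = 30 Hz, folds to fs − 40 Hz = 20 Hz.

20 Hz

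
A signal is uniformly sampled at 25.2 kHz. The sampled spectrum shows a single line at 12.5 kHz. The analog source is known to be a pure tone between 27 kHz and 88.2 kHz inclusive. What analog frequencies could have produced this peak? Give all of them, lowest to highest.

Frequencies that alias to 12.5 kHz are k·fs ± 12.5 kHz for integer k ≥ 0.
k=0: 12.5 kHz.
k=1: 12.7 kHz, 37.7 kHz.
k=2: 37.9 kHz, 62.9 kHz.
k=3: 63.1 kHz, 88.1 kHz.
k=4: 88.3 kHz, 113.3 kHz.
Within [27 kHz, 88.2 kHz]: 37.7 kHz, 37.9 kHz, 62.9 kHz, 63.1 kHz, 88.1 kHz.

37.7 kHz, 37.9 kHz, 62.9 kHz, 63.1 kHz, 88.1 kHz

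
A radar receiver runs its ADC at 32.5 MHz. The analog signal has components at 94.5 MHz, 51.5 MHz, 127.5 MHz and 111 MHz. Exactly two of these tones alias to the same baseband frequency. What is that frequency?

13.5 MHz

fs/2 = 16.25 MHz.
94.5 MHz mod fs = 29.5 MHz.
29.5 MHz > fs/2 = 16.25 MHz, folds to fs − 29.5 MHz = 3 MHz.
51.5 MHz mod fs = 19 MHz.
19 MHz > fs/2 = 16.25 MHz, folds to fs − 19 MHz = 13.5 MHz.
127.5 MHz mod fs = 30 MHz.
30 MHz > fs/2 = 16.25 MHz, folds to fs − 30 MHz = 2.5 MHz.
111 MHz mod fs = 13.5 MHz.
13.5 MHz ≤ fs/2 = 16.25 MHz, appears at 13.5 MHz.
51.5 MHz and 111 MHz both map to 13.5 MHz.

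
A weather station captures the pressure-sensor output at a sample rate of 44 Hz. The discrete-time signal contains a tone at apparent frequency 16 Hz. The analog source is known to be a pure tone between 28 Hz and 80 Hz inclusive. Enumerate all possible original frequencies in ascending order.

Frequencies that alias to 16 Hz are k·fs ± 16 Hz for integer k ≥ 0.
k=0: 16 Hz.
k=1: 28 Hz, 60 Hz.
k=2: 72 Hz, 104 Hz.
k=3: 116 Hz, 148 Hz.
Within [28 Hz, 80 Hz]: 28 Hz, 60 Hz, 72 Hz.

28 Hz, 60 Hz, 72 Hz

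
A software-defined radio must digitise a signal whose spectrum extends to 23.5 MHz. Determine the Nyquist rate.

Nyquist rate = 2 × 23.5 MHz = 47 MHz.

47 MHz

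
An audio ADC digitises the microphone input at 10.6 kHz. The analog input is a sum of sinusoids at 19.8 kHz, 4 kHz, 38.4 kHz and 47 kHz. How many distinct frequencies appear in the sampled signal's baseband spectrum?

fs/2 = 5.3 kHz.
19.8 kHz mod fs = 9.2 kHz.
9.2 kHz > fs/2 = 5.3 kHz, folds to fs − 9.2 kHz = 1.4 kHz.
4 kHz ≤ fs/2 = 5.3 kHz, passes unchanged.
38.4 kHz mod fs = 6.6 kHz.
6.6 kHz > fs/2 = 5.3 kHz, folds to fs − 6.6 kHz = 4 kHz.
47 kHz mod fs = 4.6 kHz.
4.6 kHz ≤ fs/2 = 5.3 kHz, appears at 4.6 kHz.
Distinct values: {1.4 kHz, 4 kHz, 4.6 kHz} → 3.

3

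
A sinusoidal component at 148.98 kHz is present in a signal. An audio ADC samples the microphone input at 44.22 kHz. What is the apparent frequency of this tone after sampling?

148.98 kHz mod fs = 16.32 kHz.
16.32 kHz ≤ fs/2 = 22.11 kHz, appears at 16.32 kHz.

16.32 kHz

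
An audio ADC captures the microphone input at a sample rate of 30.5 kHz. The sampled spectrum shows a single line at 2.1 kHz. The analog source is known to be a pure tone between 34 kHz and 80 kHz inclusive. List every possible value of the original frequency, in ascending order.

58.9 kHz, 63.1 kHz

Frequencies that alias to 2.1 kHz are k·fs ± 2.1 kHz for integer k ≥ 0.
k=0: 2.1 kHz.
k=1: 28.4 kHz, 32.6 kHz.
k=2: 58.9 kHz, 63.1 kHz.
k=3: 89.4 kHz, 93.6 kHz.
Within [34 kHz, 80 kHz]: 58.9 kHz, 63.1 kHz.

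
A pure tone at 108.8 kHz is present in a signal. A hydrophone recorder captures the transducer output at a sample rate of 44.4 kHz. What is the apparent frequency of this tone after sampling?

108.8 kHz mod fs = 20 kHz.
20 kHz ≤ fs/2 = 22.2 kHz, appears at 20 kHz.

20 kHz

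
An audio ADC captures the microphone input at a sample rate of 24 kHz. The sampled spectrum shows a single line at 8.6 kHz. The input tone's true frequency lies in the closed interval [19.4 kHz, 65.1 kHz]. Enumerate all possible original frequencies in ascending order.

Frequencies that alias to 8.6 kHz are k·fs ± 8.6 kHz for integer k ≥ 0.
k=0: 8.6 kHz.
k=1: 15.4 kHz, 32.6 kHz.
k=2: 39.4 kHz, 56.6 kHz.
k=3: 63.4 kHz, 80.6 kHz.
k=4: 87.4 kHz, 104.6 kHz.
Within [19.4 kHz, 65.1 kHz]: 32.6 kHz, 39.4 kHz, 56.6 kHz, 63.4 kHz.

32.6 kHz, 39.4 kHz, 56.6 kHz, 63.4 kHz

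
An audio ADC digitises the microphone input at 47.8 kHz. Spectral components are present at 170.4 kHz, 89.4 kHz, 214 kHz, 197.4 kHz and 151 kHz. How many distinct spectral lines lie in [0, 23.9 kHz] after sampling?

4

fs/2 = 23.9 kHz.
170.4 kHz mod fs = 27 kHz.
27 kHz > fs/2 = 23.9 kHz, folds to fs − 27 kHz = 20.8 kHz.
89.4 kHz mod fs = 41.6 kHz.
41.6 kHz > fs/2 = 23.9 kHz, folds to fs − 41.6 kHz = 6.2 kHz.
214 kHz mod fs = 22.8 kHz.
22.8 kHz ≤ fs/2 = 23.9 kHz, appears at 22.8 kHz.
197.4 kHz mod fs = 6.2 kHz.
6.2 kHz ≤ fs/2 = 23.9 kHz, appears at 6.2 kHz.
151 kHz mod fs = 7.6 kHz.
7.6 kHz ≤ fs/2 = 23.9 kHz, appears at 7.6 kHz.
Distinct values: {6.2 kHz, 7.6 kHz, 20.8 kHz, 22.8 kHz} → 4.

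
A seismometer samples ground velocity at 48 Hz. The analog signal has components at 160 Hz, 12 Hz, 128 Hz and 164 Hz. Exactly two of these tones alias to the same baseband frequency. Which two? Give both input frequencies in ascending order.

fs/2 = 24 Hz.
160 Hz mod fs = 16 Hz.
16 Hz ≤ fs/2 = 24 Hz, appears at 16 Hz.
12 Hz ≤ fs/2 = 24 Hz, passes unchanged.
128 Hz mod fs = 32 Hz.
32 Hz > fs/2 = 24 Hz, folds to fs − 32 Hz = 16 Hz.
164 Hz mod fs = 20 Hz.
20 Hz ≤ fs/2 = 24 Hz, appears at 20 Hz.
128 Hz and 160 Hz both map to 16 Hz.

128 Hz, 160 Hz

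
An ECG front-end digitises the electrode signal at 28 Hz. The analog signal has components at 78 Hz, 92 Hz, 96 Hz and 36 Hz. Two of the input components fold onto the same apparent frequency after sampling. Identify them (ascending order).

fs/2 = 14 Hz.
78 Hz mod fs = 22 Hz.
22 Hz > fs/2 = 14 Hz, folds to fs − 22 Hz = 6 Hz.
92 Hz mod fs = 8 Hz.
8 Hz ≤ fs/2 = 14 Hz, appears at 8 Hz.
96 Hz mod fs = 12 Hz.
12 Hz ≤ fs/2 = 14 Hz, appears at 12 Hz.
36 Hz mod fs = 8 Hz.
8 Hz ≤ fs/2 = 14 Hz, appears at 8 Hz.
36 Hz and 92 Hz both map to 8 Hz.

36 Hz, 92 Hz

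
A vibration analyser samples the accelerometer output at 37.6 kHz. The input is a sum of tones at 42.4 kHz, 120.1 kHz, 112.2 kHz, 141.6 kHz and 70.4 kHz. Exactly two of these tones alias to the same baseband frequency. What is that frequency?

fs/2 = 18.8 kHz.
42.4 kHz mod fs = 4.8 kHz.
4.8 kHz ≤ fs/2 = 18.8 kHz, appears at 4.8 kHz.
120.1 kHz mod fs = 7.3 kHz.
7.3 kHz ≤ fs/2 = 18.8 kHz, appears at 7.3 kHz.
112.2 kHz mod fs = 37 kHz.
37 kHz > fs/2 = 18.8 kHz, folds to fs − 37 kHz = 0.6 kHz.
141.6 kHz mod fs = 28.8 kHz.
28.8 kHz > fs/2 = 18.8 kHz, folds to fs − 28.8 kHz = 8.8 kHz.
70.4 kHz mod fs = 32.8 kHz.
32.8 kHz > fs/2 = 18.8 kHz, folds to fs − 32.8 kHz = 4.8 kHz.
42.4 kHz and 70.4 kHz both map to 4.8 kHz.

4.8 kHz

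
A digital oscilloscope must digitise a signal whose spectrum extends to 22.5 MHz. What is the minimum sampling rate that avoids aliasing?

Nyquist rate = 2 × 22.5 MHz = 45 MHz.

45 MHz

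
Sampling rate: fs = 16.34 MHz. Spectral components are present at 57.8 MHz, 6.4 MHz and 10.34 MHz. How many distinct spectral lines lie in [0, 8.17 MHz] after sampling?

fs/2 = 8.17 MHz.
57.8 MHz mod fs = 8.78 MHz.
8.78 MHz > fs/2 = 8.17 MHz, folds to fs − 8.78 MHz = 7.56 MHz.
6.4 MHz ≤ fs/2 = 8.17 MHz, passes unchanged.
10.34 MHz > fs/2 = 8.17 MHz, folds to fs − 10.34 MHz = 6 MHz.
Distinct values: {6 MHz, 6.4 MHz, 7.56 MHz} → 3.

3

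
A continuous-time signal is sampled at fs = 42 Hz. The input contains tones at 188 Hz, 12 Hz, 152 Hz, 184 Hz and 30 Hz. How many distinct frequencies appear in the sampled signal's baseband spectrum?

3

fs/2 = 21 Hz.
188 Hz mod fs = 20 Hz.
20 Hz ≤ fs/2 = 21 Hz, appears at 20 Hz.
12 Hz ≤ fs/2 = 21 Hz, passes unchanged.
152 Hz mod fs = 26 Hz.
26 Hz > fs/2 = 21 Hz, folds to fs − 26 Hz = 16 Hz.
184 Hz mod fs = 16 Hz.
16 Hz ≤ fs/2 = 21 Hz, appears at 16 Hz.
30 Hz > fs/2 = 21 Hz, folds to fs − 30 Hz = 12 Hz.
Distinct values: {12 Hz, 16 Hz, 20 Hz} → 3.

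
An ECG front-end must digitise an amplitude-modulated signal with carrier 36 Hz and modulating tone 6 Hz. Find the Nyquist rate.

84 Hz

AM sidebands sit at fc ± fm = 30 Hz and 42 Hz.
Highest-frequency component: 42 Hz.
Nyquist rate = 2 × 42 Hz = 84 Hz.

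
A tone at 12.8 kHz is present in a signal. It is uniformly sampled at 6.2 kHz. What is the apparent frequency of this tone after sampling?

0.4 kHz

12.8 kHz mod fs = 0.4 kHz.
0.4 kHz ≤ fs/2 = 3.1 kHz, appears at 0.4 kHz.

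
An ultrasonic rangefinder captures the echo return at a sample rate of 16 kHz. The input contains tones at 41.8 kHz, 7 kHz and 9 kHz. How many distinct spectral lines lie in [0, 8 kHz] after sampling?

fs/2 = 8 kHz.
41.8 kHz mod fs = 9.8 kHz.
9.8 kHz > fs/2 = 8 kHz, folds to fs − 9.8 kHz = 6.2 kHz.
7 kHz ≤ fs/2 = 8 kHz, passes unchanged.
9 kHz > fs/2 = 8 kHz, folds to fs − 9 kHz = 7 kHz.
Distinct values: {6.2 kHz, 7 kHz} → 2.

2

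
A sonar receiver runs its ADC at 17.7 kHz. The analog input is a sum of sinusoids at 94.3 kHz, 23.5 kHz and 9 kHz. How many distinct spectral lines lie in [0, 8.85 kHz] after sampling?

fs/2 = 8.85 kHz.
94.3 kHz mod fs = 5.8 kHz.
5.8 kHz ≤ fs/2 = 8.85 kHz, appears at 5.8 kHz.
23.5 kHz mod fs = 5.8 kHz.
5.8 kHz ≤ fs/2 = 8.85 kHz, appears at 5.8 kHz.
9 kHz > fs/2 = 8.85 kHz, folds to fs − 9 kHz = 8.7 kHz.
Distinct values: {5.8 kHz, 8.7 kHz} → 2.

2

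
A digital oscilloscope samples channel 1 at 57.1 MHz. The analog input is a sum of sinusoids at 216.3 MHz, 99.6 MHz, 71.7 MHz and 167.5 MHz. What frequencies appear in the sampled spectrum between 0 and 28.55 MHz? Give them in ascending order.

fs/2 = 28.55 MHz.
216.3 MHz mod fs = 45 MHz.
45 MHz > fs/2 = 28.55 MHz, folds to fs − 45 MHz = 12.1 MHz.
99.6 MHz mod fs = 42.5 MHz.
42.5 MHz > fs/2 = 28.55 MHz, folds to fs − 42.5 MHz = 14.6 MHz.
71.7 MHz mod fs = 14.6 MHz.
14.6 MHz ≤ fs/2 = 28.55 MHz, appears at 14.6 MHz.
167.5 MHz mod fs = 53.3 MHz.
53.3 MHz > fs/2 = 28.55 MHz, folds to fs − 53.3 MHz = 3.8 MHz.
Distinct values: {3.8 MHz, 12.1 MHz, 14.6 MHz}.

3.8 MHz, 12.1 MHz, 14.6 MHz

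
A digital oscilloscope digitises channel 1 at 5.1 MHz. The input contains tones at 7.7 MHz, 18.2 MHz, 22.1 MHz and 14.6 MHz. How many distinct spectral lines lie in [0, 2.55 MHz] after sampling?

fs/2 = 2.55 MHz.
7.7 MHz mod fs = 2.6 MHz.
2.6 MHz > fs/2 = 2.55 MHz, folds to fs − 2.6 MHz = 2.5 MHz.
18.2 MHz mod fs = 2.9 MHz.
2.9 MHz > fs/2 = 2.55 MHz, folds to fs − 2.9 MHz = 2.2 MHz.
22.1 MHz mod fs = 1.7 MHz.
1.7 MHz ≤ fs/2 = 2.55 MHz, appears at 1.7 MHz.
14.6 MHz mod fs = 4.4 MHz.
4.4 MHz > fs/2 = 2.55 MHz, folds to fs − 4.4 MHz = 0.7 MHz.
Distinct values: {0.7 MHz, 1.7 MHz, 2.2 MHz, 2.5 MHz} → 4.

4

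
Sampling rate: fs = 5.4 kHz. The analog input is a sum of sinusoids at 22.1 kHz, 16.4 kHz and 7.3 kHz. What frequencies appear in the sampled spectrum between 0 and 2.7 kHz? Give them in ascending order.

0.2 kHz, 0.5 kHz, 1.9 kHz

fs/2 = 2.7 kHz.
22.1 kHz mod fs = 0.5 kHz.
0.5 kHz ≤ fs/2 = 2.7 kHz, appears at 0.5 kHz.
16.4 kHz mod fs = 0.2 kHz.
0.2 kHz ≤ fs/2 = 2.7 kHz, appears at 0.2 kHz.
7.3 kHz mod fs = 1.9 kHz.
1.9 kHz ≤ fs/2 = 2.7 kHz, appears at 1.9 kHz.
Distinct values: {0.2 kHz, 0.5 kHz, 1.9 kHz}.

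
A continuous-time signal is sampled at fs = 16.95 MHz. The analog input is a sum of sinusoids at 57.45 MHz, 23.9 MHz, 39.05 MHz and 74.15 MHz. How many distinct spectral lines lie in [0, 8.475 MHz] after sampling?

4

fs/2 = 8.475 MHz.
57.45 MHz mod fs = 6.6 MHz.
6.6 MHz ≤ fs/2 = 8.475 MHz, appears at 6.6 MHz.
23.9 MHz mod fs = 6.95 MHz.
6.95 MHz ≤ fs/2 = 8.475 MHz, appears at 6.95 MHz.
39.05 MHz mod fs = 5.15 MHz.
5.15 MHz ≤ fs/2 = 8.475 MHz, appears at 5.15 MHz.
74.15 MHz mod fs = 6.35 MHz.
6.35 MHz ≤ fs/2 = 8.475 MHz, appears at 6.35 MHz.
Distinct values: {5.15 MHz, 6.35 MHz, 6.6 MHz, 6.95 MHz} → 4.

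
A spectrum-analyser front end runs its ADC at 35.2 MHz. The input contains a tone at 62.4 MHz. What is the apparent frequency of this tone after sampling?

8 MHz

62.4 MHz mod fs = 27.2 MHz.
27.2 MHz > fs/2 = 17.6 MHz, folds to fs − 27.2 MHz = 8 MHz.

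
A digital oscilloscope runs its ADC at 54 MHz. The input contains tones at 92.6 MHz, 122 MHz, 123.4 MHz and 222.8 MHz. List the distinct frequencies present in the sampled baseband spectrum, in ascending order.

fs/2 = 27 MHz.
92.6 MHz mod fs = 38.6 MHz.
38.6 MHz > fs/2 = 27 MHz, folds to fs − 38.6 MHz = 15.4 MHz.
122 MHz mod fs = 14 MHz.
14 MHz ≤ fs/2 = 27 MHz, appears at 14 MHz.
123.4 MHz mod fs = 15.4 MHz.
15.4 MHz ≤ fs/2 = 27 MHz, appears at 15.4 MHz.
222.8 MHz mod fs = 6.8 MHz.
6.8 MHz ≤ fs/2 = 27 MHz, appears at 6.8 MHz.
Distinct values: {6.8 MHz, 14 MHz, 15.4 MHz}.

6.8 MHz, 14 MHz, 15.4 MHz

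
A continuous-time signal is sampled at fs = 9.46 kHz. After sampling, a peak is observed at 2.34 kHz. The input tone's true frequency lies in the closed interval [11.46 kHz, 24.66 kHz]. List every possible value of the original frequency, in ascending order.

11.8 kHz, 16.58 kHz, 21.26 kHz

Frequencies that alias to 2.34 kHz are k·fs ± 2.34 kHz for integer k ≥ 0.
k=0: 2.34 kHz.
k=1: 7.12 kHz, 11.8 kHz.
k=2: 16.58 kHz, 21.26 kHz.
k=3: 26.04 kHz, 30.72 kHz.
Within [11.46 kHz, 24.66 kHz]: 11.8 kHz, 16.58 kHz, 21.26 kHz.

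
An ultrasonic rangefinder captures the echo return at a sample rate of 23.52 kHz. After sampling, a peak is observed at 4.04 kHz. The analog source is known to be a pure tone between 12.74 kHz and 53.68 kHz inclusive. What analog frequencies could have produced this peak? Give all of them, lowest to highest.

19.48 kHz, 27.56 kHz, 43 kHz, 51.08 kHz

Frequencies that alias to 4.04 kHz are k·fs ± 4.04 kHz for integer k ≥ 0.
k=0: 4.04 kHz.
k=1: 19.48 kHz, 27.56 kHz.
k=2: 43 kHz, 51.08 kHz.
k=3: 66.52 kHz, 74.6 kHz.
Within [12.74 kHz, 53.68 kHz]: 19.48 kHz, 27.56 kHz, 43 kHz, 51.08 kHz.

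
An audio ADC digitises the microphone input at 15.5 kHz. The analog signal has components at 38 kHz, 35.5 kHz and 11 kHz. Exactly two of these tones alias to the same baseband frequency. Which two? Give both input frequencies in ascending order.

11 kHz, 35.5 kHz

fs/2 = 7.75 kHz.
38 kHz mod fs = 7 kHz.
7 kHz ≤ fs/2 = 7.75 kHz, appears at 7 kHz.
35.5 kHz mod fs = 4.5 kHz.
4.5 kHz ≤ fs/2 = 7.75 kHz, appears at 4.5 kHz.
11 kHz > fs/2 = 7.75 kHz, folds to fs − 11 kHz = 4.5 kHz.
11 kHz and 35.5 kHz both map to 4.5 kHz.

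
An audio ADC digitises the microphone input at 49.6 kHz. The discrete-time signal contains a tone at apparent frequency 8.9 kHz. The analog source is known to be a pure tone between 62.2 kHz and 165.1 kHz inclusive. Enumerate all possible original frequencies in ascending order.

90.3 kHz, 108.1 kHz, 139.9 kHz, 157.7 kHz

Frequencies that alias to 8.9 kHz are k·fs ± 8.9 kHz for integer k ≥ 0.
k=0: 8.9 kHz.
k=1: 40.7 kHz, 58.5 kHz.
k=2: 90.3 kHz, 108.1 kHz.
k=3: 139.9 kHz, 157.7 kHz.
k=4: 189.5 kHz, 207.3 kHz.
Within [62.2 kHz, 165.1 kHz]: 90.3 kHz, 108.1 kHz, 139.9 kHz, 157.7 kHz.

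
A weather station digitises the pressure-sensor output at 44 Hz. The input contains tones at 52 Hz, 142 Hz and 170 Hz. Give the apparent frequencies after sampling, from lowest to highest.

fs/2 = 22 Hz.
52 Hz mod fs = 8 Hz.
8 Hz ≤ fs/2 = 22 Hz, appears at 8 Hz.
142 Hz mod fs = 10 Hz.
10 Hz ≤ fs/2 = 22 Hz, appears at 10 Hz.
170 Hz mod fs = 38 Hz.
38 Hz > fs/2 = 22 Hz, folds to fs − 38 Hz = 6 Hz.
Distinct values: {6 Hz, 8 Hz, 10 Hz}.

6 Hz, 8 Hz, 10 Hz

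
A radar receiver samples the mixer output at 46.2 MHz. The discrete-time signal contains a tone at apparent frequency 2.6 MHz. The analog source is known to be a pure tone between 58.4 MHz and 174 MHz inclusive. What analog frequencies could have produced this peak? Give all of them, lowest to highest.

Frequencies that alias to 2.6 MHz are k·fs ± 2.6 MHz for integer k ≥ 0.
k=0: 2.6 MHz.
k=1: 43.6 MHz, 48.8 MHz.
k=2: 89.8 MHz, 95 MHz.
k=3: 136 MHz, 141.2 MHz.
k=4: 182.2 MHz, 187.4 MHz.
Within [58.4 MHz, 174 MHz]: 89.8 MHz, 95 MHz, 136 MHz, 141.2 MHz.

89.8 MHz, 95 MHz, 136 MHz, 141.2 MHz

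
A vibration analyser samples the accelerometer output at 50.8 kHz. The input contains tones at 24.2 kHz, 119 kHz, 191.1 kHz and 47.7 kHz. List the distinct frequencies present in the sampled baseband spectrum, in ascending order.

fs/2 = 25.4 kHz.
24.2 kHz ≤ fs/2 = 25.4 kHz, passes unchanged.
119 kHz mod fs = 17.4 kHz.
17.4 kHz ≤ fs/2 = 25.4 kHz, appears at 17.4 kHz.
191.1 kHz mod fs = 38.7 kHz.
38.7 kHz > fs/2 = 25.4 kHz, folds to fs − 38.7 kHz = 12.1 kHz.
47.7 kHz > fs/2 = 25.4 kHz, folds to fs − 47.7 kHz = 3.1 kHz.
Distinct values: {3.1 kHz, 12.1 kHz, 17.4 kHz, 24.2 kHz}.

3.1 kHz, 12.1 kHz, 17.4 kHz, 24.2 kHz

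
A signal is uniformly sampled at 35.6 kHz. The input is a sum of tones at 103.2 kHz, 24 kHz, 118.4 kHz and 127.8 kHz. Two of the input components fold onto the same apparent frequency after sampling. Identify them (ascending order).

24 kHz, 118.4 kHz

fs/2 = 17.8 kHz.
103.2 kHz mod fs = 32 kHz.
32 kHz > fs/2 = 17.8 kHz, folds to fs − 32 kHz = 3.6 kHz.
24 kHz > fs/2 = 17.8 kHz, folds to fs − 24 kHz = 11.6 kHz.
118.4 kHz mod fs = 11.6 kHz.
11.6 kHz ≤ fs/2 = 17.8 kHz, appears at 11.6 kHz.
127.8 kHz mod fs = 21 kHz.
21 kHz > fs/2 = 17.8 kHz, folds to fs − 21 kHz = 14.6 kHz.
24 kHz and 118.4 kHz both map to 11.6 kHz.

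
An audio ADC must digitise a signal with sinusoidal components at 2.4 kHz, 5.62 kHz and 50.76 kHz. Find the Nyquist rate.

Highest-frequency component: 50.76 kHz.
Nyquist rate = 2 × 50.76 kHz = 101.52 kHz.

101.52 kHz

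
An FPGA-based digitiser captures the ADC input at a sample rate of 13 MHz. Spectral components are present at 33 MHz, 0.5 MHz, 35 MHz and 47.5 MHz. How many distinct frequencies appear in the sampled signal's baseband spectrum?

fs/2 = 6.5 MHz.
33 MHz mod fs = 7 MHz.
7 MHz > fs/2 = 6.5 MHz, folds to fs − 7 MHz = 6 MHz.
0.5 MHz ≤ fs/2 = 6.5 MHz, passes unchanged.
35 MHz mod fs = 9 MHz.
9 MHz > fs/2 = 6.5 MHz, folds to fs − 9 MHz = 4 MHz.
47.5 MHz mod fs = 8.5 MHz.
8.5 MHz > fs/2 = 6.5 MHz, folds to fs − 8.5 MHz = 4.5 MHz.
Distinct values: {0.5 MHz, 4 MHz, 4.5 MHz, 6 MHz} → 4.

4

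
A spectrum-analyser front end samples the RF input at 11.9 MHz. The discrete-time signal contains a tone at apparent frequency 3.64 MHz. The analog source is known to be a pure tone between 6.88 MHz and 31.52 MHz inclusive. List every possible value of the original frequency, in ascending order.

Frequencies that alias to 3.64 MHz are k·fs ± 3.64 MHz for integer k ≥ 0.
k=0: 3.64 MHz.
k=1: 8.26 MHz, 15.54 MHz.
k=2: 20.16 MHz, 27.44 MHz.
k=3: 32.06 MHz, 39.34 MHz.
Within [6.88 MHz, 31.52 MHz]: 8.26 MHz, 15.54 MHz, 20.16 MHz, 27.44 MHz.

8.26 MHz, 15.54 MHz, 20.16 MHz, 27.44 MHz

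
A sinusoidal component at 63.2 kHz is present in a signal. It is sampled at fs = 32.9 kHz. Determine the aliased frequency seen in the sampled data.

2.6 kHz

63.2 kHz mod fs = 30.3 kHz.
30.3 kHz > fs/2 = 16.45 kHz, folds to fs − 30.3 kHz = 2.6 kHz.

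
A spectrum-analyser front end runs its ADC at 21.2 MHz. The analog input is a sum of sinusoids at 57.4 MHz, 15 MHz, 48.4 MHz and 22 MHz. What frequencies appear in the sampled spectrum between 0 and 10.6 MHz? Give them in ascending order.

0.8 MHz, 6 MHz, 6.2 MHz

fs/2 = 10.6 MHz.
57.4 MHz mod fs = 15 MHz.
15 MHz > fs/2 = 10.6 MHz, folds to fs − 15 MHz = 6.2 MHz.
15 MHz > fs/2 = 10.6 MHz, folds to fs − 15 MHz = 6.2 MHz.
48.4 MHz mod fs = 6 MHz.
6 MHz ≤ fs/2 = 10.6 MHz, appears at 6 MHz.
22 MHz mod fs = 0.8 MHz.
0.8 MHz ≤ fs/2 = 10.6 MHz, appears at 0.8 MHz.
Distinct values: {0.8 MHz, 6 MHz, 6.2 MHz}.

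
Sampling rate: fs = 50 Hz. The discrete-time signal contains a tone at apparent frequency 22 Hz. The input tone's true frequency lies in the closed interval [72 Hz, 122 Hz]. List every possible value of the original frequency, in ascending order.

Frequencies that alias to 22 Hz are k·fs ± 22 Hz for integer k ≥ 0.
k=0: 22 Hz.
k=1: 28 Hz, 72 Hz.
k=2: 78 Hz, 122 Hz.
k=3: 128 Hz, 172 Hz.
Within [72 Hz, 122 Hz]: 72 Hz, 78 Hz, 122 Hz.

72 Hz, 78 Hz, 122 Hz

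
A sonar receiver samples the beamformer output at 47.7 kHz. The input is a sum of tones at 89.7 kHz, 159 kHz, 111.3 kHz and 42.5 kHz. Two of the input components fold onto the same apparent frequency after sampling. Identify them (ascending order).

fs/2 = 23.85 kHz.
89.7 kHz mod fs = 42 kHz.
42 kHz > fs/2 = 23.85 kHz, folds to fs − 42 kHz = 5.7 kHz.
159 kHz mod fs = 15.9 kHz.
15.9 kHz ≤ fs/2 = 23.85 kHz, appears at 15.9 kHz.
111.3 kHz mod fs = 15.9 kHz.
15.9 kHz ≤ fs/2 = 23.85 kHz, appears at 15.9 kHz.
42.5 kHz > fs/2 = 23.85 kHz, folds to fs − 42.5 kHz = 5.2 kHz.
111.3 kHz and 159 kHz both map to 15.9 kHz.

111.3 kHz, 159 kHz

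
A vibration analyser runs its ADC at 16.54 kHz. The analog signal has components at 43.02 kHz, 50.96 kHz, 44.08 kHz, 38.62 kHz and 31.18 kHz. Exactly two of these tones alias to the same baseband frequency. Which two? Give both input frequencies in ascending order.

38.62 kHz, 44.08 kHz

fs/2 = 8.27 kHz.
43.02 kHz mod fs = 9.94 kHz.
9.94 kHz > fs/2 = 8.27 kHz, folds to fs − 9.94 kHz = 6.6 kHz.
50.96 kHz mod fs = 1.34 kHz.
1.34 kHz ≤ fs/2 = 8.27 kHz, appears at 1.34 kHz.
44.08 kHz mod fs = 11 kHz.
11 kHz > fs/2 = 8.27 kHz, folds to fs − 11 kHz = 5.54 kHz.
38.62 kHz mod fs = 5.54 kHz.
5.54 kHz ≤ fs/2 = 8.27 kHz, appears at 5.54 kHz.
31.18 kHz mod fs = 14.64 kHz.
14.64 kHz > fs/2 = 8.27 kHz, folds to fs − 14.64 kHz = 1.9 kHz.
38.62 kHz and 44.08 kHz both map to 5.54 kHz.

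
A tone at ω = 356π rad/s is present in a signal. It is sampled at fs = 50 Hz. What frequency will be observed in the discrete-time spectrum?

ω = 356π rad/s → f = ω/(2π) = 178 Hz.
178 Hz mod fs = 28 Hz.
28 Hz > fs/2 = 25 Hz, folds to fs − 28 Hz = 22 Hz.

22 Hz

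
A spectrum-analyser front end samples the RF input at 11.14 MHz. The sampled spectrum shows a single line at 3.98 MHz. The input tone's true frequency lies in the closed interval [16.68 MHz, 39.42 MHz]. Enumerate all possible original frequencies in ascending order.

Frequencies that alias to 3.98 MHz are k·fs ± 3.98 MHz for integer k ≥ 0.
k=0: 3.98 MHz.
k=1: 7.16 MHz, 15.12 MHz.
k=2: 18.3 MHz, 26.26 MHz.
k=3: 29.44 MHz, 37.4 MHz.
k=4: 40.58 MHz, 48.54 MHz.
Within [16.68 MHz, 39.42 MHz]: 18.3 MHz, 26.26 MHz, 29.44 MHz, 37.4 MHz.

18.3 MHz, 26.26 MHz, 29.44 MHz, 37.4 MHz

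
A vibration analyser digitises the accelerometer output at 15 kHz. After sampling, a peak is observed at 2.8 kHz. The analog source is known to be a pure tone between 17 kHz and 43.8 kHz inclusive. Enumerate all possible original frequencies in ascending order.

17.8 kHz, 27.2 kHz, 32.8 kHz, 42.2 kHz

Frequencies that alias to 2.8 kHz are k·fs ± 2.8 kHz for integer k ≥ 0.
k=0: 2.8 kHz.
k=1: 12.2 kHz, 17.8 kHz.
k=2: 27.2 kHz, 32.8 kHz.
k=3: 42.2 kHz, 47.8 kHz.
k=4: 57.2 kHz, 62.8 kHz.
Within [17 kHz, 43.8 kHz]: 17.8 kHz, 27.2 kHz, 32.8 kHz, 42.2 kHz.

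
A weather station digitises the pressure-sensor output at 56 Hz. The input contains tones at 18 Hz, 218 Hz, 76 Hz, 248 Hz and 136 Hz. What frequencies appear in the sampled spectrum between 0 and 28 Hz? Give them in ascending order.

fs/2 = 28 Hz.
18 Hz ≤ fs/2 = 28 Hz, passes unchanged.
218 Hz mod fs = 50 Hz.
50 Hz > fs/2 = 28 Hz, folds to fs − 50 Hz = 6 Hz.
76 Hz mod fs = 20 Hz.
20 Hz ≤ fs/2 = 28 Hz, appears at 20 Hz.
248 Hz mod fs = 24 Hz.
24 Hz ≤ fs/2 = 28 Hz, appears at 24 Hz.
136 Hz mod fs = 24 Hz.
24 Hz ≤ fs/2 = 28 Hz, appears at 24 Hz.
Distinct values: {6 Hz, 18 Hz, 20 Hz, 24 Hz}.

6 Hz, 18 Hz, 20 Hz, 24 Hz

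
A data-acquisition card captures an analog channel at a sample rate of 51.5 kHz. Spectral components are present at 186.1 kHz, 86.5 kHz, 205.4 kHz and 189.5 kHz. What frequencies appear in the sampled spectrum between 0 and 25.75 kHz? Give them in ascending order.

fs/2 = 25.75 kHz.
186.1 kHz mod fs = 31.6 kHz.
31.6 kHz > fs/2 = 25.75 kHz, folds to fs − 31.6 kHz = 19.9 kHz.
86.5 kHz mod fs = 35 kHz.
35 kHz > fs/2 = 25.75 kHz, folds to fs − 35 kHz = 16.5 kHz.
205.4 kHz mod fs = 50.9 kHz.
50.9 kHz > fs/2 = 25.75 kHz, folds to fs − 50.9 kHz = 0.6 kHz.
189.5 kHz mod fs = 35 kHz.
35 kHz > fs/2 = 25.75 kHz, folds to fs − 35 kHz = 16.5 kHz.
Distinct values: {0.6 kHz, 16.5 kHz, 19.9 kHz}.

0.6 kHz, 16.5 kHz, 19.9 kHz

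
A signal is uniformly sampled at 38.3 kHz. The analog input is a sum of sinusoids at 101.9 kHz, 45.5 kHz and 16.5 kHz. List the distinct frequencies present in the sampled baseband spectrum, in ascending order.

fs/2 = 19.15 kHz.
101.9 kHz mod fs = 25.3 kHz.
25.3 kHz > fs/2 = 19.15 kHz, folds to fs − 25.3 kHz = 13 kHz.
45.5 kHz mod fs = 7.2 kHz.
7.2 kHz ≤ fs/2 = 19.15 kHz, appears at 7.2 kHz.
16.5 kHz ≤ fs/2 = 19.15 kHz, passes unchanged.
Distinct values: {7.2 kHz, 13 kHz, 16.5 kHz}.

7.2 kHz, 13 kHz, 16.5 kHz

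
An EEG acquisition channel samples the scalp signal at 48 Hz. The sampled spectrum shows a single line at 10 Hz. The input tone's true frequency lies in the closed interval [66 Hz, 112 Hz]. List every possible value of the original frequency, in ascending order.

Frequencies that alias to 10 Hz are k·fs ± 10 Hz for integer k ≥ 0.
k=0: 10 Hz.
k=1: 38 Hz, 58 Hz.
k=2: 86 Hz, 106 Hz.
k=3: 134 Hz, 154 Hz.
Within [66 Hz, 112 Hz]: 86 Hz, 106 Hz.

86 Hz, 106 Hz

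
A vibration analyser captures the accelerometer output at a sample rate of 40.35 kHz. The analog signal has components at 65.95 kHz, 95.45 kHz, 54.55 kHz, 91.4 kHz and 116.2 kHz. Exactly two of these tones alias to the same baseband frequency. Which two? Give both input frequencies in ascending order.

65.95 kHz, 95.45 kHz

fs/2 = 20.175 kHz.
65.95 kHz mod fs = 25.6 kHz.
25.6 kHz > fs/2 = 20.175 kHz, folds to fs − 25.6 kHz = 14.75 kHz.
95.45 kHz mod fs = 14.75 kHz.
14.75 kHz ≤ fs/2 = 20.175 kHz, appears at 14.75 kHz.
54.55 kHz mod fs = 14.2 kHz.
14.2 kHz ≤ fs/2 = 20.175 kHz, appears at 14.2 kHz.
91.4 kHz mod fs = 10.7 kHz.
10.7 kHz ≤ fs/2 = 20.175 kHz, appears at 10.7 kHz.
116.2 kHz mod fs = 35.5 kHz.
35.5 kHz > fs/2 = 20.175 kHz, folds to fs − 35.5 kHz = 4.85 kHz.
65.95 kHz and 95.45 kHz both map to 14.75 kHz.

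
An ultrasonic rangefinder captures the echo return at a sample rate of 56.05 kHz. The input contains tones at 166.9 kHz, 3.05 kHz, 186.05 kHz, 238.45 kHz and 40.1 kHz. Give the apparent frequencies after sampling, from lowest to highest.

1.25 kHz, 3.05 kHz, 14.25 kHz, 15.95 kHz, 17.9 kHz

fs/2 = 28.025 kHz.
166.9 kHz mod fs = 54.8 kHz.
54.8 kHz > fs/2 = 28.025 kHz, folds to fs − 54.8 kHz = 1.25 kHz.
3.05 kHz ≤ fs/2 = 28.025 kHz, passes unchanged.
186.05 kHz mod fs = 17.9 kHz.
17.9 kHz ≤ fs/2 = 28.025 kHz, appears at 17.9 kHz.
238.45 kHz mod fs = 14.25 kHz.
14.25 kHz ≤ fs/2 = 28.025 kHz, appears at 14.25 kHz.
40.1 kHz > fs/2 = 28.025 kHz, folds to fs − 40.1 kHz = 15.95 kHz.
Distinct values: {1.25 kHz, 3.05 kHz, 14.25 kHz, 15.95 kHz, 17.9 kHz}.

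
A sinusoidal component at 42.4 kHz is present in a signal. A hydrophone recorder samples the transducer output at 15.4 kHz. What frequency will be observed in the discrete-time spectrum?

42.4 kHz mod fs = 11.6 kHz.
11.6 kHz > fs/2 = 7.7 kHz, folds to fs − 11.6 kHz = 3.8 kHz.

3.8 kHz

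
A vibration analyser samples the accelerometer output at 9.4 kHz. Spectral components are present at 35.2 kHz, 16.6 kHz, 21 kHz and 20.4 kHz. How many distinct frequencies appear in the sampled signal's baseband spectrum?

3

fs/2 = 4.7 kHz.
35.2 kHz mod fs = 7 kHz.
7 kHz > fs/2 = 4.7 kHz, folds to fs − 7 kHz = 2.4 kHz.
16.6 kHz mod fs = 7.2 kHz.
7.2 kHz > fs/2 = 4.7 kHz, folds to fs − 7.2 kHz = 2.2 kHz.
21 kHz mod fs = 2.2 kHz.
2.2 kHz ≤ fs/2 = 4.7 kHz, appears at 2.2 kHz.
20.4 kHz mod fs = 1.6 kHz.
1.6 kHz ≤ fs/2 = 4.7 kHz, appears at 1.6 kHz.
Distinct values: {1.6 kHz, 2.2 kHz, 2.4 kHz} → 3.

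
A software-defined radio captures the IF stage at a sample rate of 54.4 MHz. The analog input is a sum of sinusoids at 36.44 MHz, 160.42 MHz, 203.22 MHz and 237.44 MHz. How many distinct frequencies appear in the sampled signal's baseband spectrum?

fs/2 = 27.2 MHz.
36.44 MHz > fs/2 = 27.2 MHz, folds to fs − 36.44 MHz = 17.96 MHz.
160.42 MHz mod fs = 51.62 MHz.
51.62 MHz > fs/2 = 27.2 MHz, folds to fs − 51.62 MHz = 2.78 MHz.
203.22 MHz mod fs = 40.02 MHz.
40.02 MHz > fs/2 = 27.2 MHz, folds to fs − 40.02 MHz = 14.38 MHz.
237.44 MHz mod fs = 19.84 MHz.
19.84 MHz ≤ fs/2 = 27.2 MHz, appears at 19.84 MHz.
Distinct values: {2.78 MHz, 14.38 MHz, 17.96 MHz, 19.84 MHz} → 4.

4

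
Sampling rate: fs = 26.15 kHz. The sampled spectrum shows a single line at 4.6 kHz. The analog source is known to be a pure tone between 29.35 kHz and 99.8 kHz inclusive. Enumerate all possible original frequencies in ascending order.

Frequencies that alias to 4.6 kHz are k·fs ± 4.6 kHz for integer k ≥ 0.
k=0: 4.6 kHz.
k=1: 21.55 kHz, 30.75 kHz.
k=2: 47.7 kHz, 56.9 kHz.
k=3: 73.85 kHz, 83.05 kHz.
k=4: 100 kHz, 109.2 kHz.
Within [29.35 kHz, 99.8 kHz]: 30.75 kHz, 47.7 kHz, 56.9 kHz, 73.85 kHz, 83.05 kHz.

30.75 kHz, 47.7 kHz, 56.9 kHz, 73.85 kHz, 83.05 kHz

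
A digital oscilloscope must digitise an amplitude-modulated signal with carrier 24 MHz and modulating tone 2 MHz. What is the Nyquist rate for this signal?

AM sidebands sit at fc ± fm = 22 MHz and 26 MHz.
Highest-frequency component: 26 MHz.
Nyquist rate = 2 × 26 MHz = 52 MHz.

52 MHz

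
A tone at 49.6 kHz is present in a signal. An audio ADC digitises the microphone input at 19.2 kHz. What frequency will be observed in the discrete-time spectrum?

8 kHz

49.6 kHz mod fs = 11.2 kHz.
11.2 kHz > fs/2 = 9.6 kHz, folds to fs − 11.2 kHz = 8 kHz.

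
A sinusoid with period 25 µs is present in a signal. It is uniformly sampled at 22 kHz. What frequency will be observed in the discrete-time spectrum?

4 kHz

T = 25 µs → f = 1/T = 40 kHz.
40 kHz mod fs = 18 kHz.
18 kHz > fs/2 = 11 kHz, folds to fs − 18 kHz = 4 kHz.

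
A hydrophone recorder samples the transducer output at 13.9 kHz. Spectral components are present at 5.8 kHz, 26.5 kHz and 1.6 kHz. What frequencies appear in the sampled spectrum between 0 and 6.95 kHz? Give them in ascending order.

1.3 kHz, 1.6 kHz, 5.8 kHz

fs/2 = 6.95 kHz.
5.8 kHz ≤ fs/2 = 6.95 kHz, passes unchanged.
26.5 kHz mod fs = 12.6 kHz.
12.6 kHz > fs/2 = 6.95 kHz, folds to fs − 12.6 kHz = 1.3 kHz.
1.6 kHz ≤ fs/2 = 6.95 kHz, passes unchanged.
Distinct values: {1.3 kHz, 1.6 kHz, 5.8 kHz}.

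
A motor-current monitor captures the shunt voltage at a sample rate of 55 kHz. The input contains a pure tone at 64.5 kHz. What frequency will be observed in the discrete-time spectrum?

64.5 kHz mod fs = 9.5 kHz.
9.5 kHz ≤ fs/2 = 27.5 kHz, appears at 9.5 kHz.

9.5 kHz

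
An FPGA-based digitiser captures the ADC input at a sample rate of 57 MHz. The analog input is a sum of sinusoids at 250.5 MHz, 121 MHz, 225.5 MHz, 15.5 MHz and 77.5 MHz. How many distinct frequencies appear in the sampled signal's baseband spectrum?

5

fs/2 = 28.5 MHz.
250.5 MHz mod fs = 22.5 MHz.
22.5 MHz ≤ fs/2 = 28.5 MHz, appears at 22.5 MHz.
121 MHz mod fs = 7 MHz.
7 MHz ≤ fs/2 = 28.5 MHz, appears at 7 MHz.
225.5 MHz mod fs = 54.5 MHz.
54.5 MHz > fs/2 = 28.5 MHz, folds to fs − 54.5 MHz = 2.5 MHz.
15.5 MHz ≤ fs/2 = 28.5 MHz, passes unchanged.
77.5 MHz mod fs = 20.5 MHz.
20.5 MHz ≤ fs/2 = 28.5 MHz, appears at 20.5 MHz.
Distinct values: {2.5 MHz, 7 MHz, 15.5 MHz, 20.5 MHz, 22.5 MHz} → 5.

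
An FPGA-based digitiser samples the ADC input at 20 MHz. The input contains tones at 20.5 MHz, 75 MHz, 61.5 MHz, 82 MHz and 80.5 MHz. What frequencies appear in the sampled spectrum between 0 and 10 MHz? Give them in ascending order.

0.5 MHz, 1.5 MHz, 2 MHz, 5 MHz

fs/2 = 10 MHz.
20.5 MHz mod fs = 0.5 MHz.
0.5 MHz ≤ fs/2 = 10 MHz, appears at 0.5 MHz.
75 MHz mod fs = 15 MHz.
15 MHz > fs/2 = 10 MHz, folds to fs − 15 MHz = 5 MHz.
61.5 MHz mod fs = 1.5 MHz.
1.5 MHz ≤ fs/2 = 10 MHz, appears at 1.5 MHz.
82 MHz mod fs = 2 MHz.
2 MHz ≤ fs/2 = 10 MHz, appears at 2 MHz.
80.5 MHz mod fs = 0.5 MHz.
0.5 MHz ≤ fs/2 = 10 MHz, appears at 0.5 MHz.
Distinct values: {0.5 MHz, 1.5 MHz, 2 MHz, 5 MHz}.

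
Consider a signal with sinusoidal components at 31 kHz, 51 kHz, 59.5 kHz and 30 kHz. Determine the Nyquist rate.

Highest-frequency component: 59.5 kHz.
Nyquist rate = 2 × 59.5 kHz = 119 kHz.

119 kHz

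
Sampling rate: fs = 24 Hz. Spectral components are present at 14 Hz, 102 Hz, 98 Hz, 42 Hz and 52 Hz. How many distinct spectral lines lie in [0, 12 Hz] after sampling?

fs/2 = 12 Hz.
14 Hz > fs/2 = 12 Hz, folds to fs − 14 Hz = 10 Hz.
102 Hz mod fs = 6 Hz.
6 Hz ≤ fs/2 = 12 Hz, appears at 6 Hz.
98 Hz mod fs = 2 Hz.
2 Hz ≤ fs/2 = 12 Hz, appears at 2 Hz.
42 Hz mod fs = 18 Hz.
18 Hz > fs/2 = 12 Hz, folds to fs − 18 Hz = 6 Hz.
52 Hz mod fs = 4 Hz.
4 Hz ≤ fs/2 = 12 Hz, appears at 4 Hz.
Distinct values: {2 Hz, 4 Hz, 6 Hz, 10 Hz} → 4.

4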